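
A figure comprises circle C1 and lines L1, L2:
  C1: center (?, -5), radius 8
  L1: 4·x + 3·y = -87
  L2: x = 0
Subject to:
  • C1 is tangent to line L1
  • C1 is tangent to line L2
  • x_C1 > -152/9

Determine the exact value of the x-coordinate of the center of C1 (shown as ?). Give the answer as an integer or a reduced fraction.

1. [C1‖L1]  x_C1² + 36x_C1 + 224 = 0  ⇒  x_C1 = -28 or -8
2. [C1‖L2]  x_C1² − 64 = 0  ⇒  x_C1 = -8 or 8

-8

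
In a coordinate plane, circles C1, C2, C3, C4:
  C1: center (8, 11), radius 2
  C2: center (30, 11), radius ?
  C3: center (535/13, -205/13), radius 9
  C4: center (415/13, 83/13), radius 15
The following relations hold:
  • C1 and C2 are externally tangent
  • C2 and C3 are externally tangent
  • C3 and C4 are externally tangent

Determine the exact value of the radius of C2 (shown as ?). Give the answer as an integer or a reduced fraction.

20

1. [ext C1·C2]  r_C2² + 4r_C2 − 480 = 0  ⇒  r_C2 = 20 (r>0 drops 1)
2. [ext C2·C3]  r_C2² + 18r_C2 − 760 = 0  ⇒  r_C2 = 20 (r>0 drops 1)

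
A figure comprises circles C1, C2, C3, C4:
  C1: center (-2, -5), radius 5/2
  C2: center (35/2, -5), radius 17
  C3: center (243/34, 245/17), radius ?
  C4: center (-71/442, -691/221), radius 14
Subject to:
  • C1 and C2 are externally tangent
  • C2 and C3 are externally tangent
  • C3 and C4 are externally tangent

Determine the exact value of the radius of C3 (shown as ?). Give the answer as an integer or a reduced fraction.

1. [ext C2·C3]  r_C3² + 34r_C3 − 195 = 0  ⇒  r_C3 = 5 (r>0 drops 1)
2. [ext C3·C4]  r_C3² + 28r_C3 − 165 = 0  ⇒  r_C3 = 5 (r>0 drops 1)

5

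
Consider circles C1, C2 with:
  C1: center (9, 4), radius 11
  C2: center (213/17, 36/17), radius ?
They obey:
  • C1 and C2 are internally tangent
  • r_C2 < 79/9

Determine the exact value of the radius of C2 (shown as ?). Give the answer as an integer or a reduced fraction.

1. [int C1,C2]  r_C2² − 22r_C2 + 105 = 0  ⇒  r_C2 = 7 or 15
2. given r_C2 < 79/9: keep 7

7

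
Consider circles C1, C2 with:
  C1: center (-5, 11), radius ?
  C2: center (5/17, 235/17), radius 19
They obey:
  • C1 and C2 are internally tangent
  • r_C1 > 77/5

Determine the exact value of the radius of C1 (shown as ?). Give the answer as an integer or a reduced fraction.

1. [int C1,C2]  r_C1² − 38r_C1 + 325 = 0  ⇒  r_C1 = 13 or 25
2. given r_C1 > 77/5: keep 25

25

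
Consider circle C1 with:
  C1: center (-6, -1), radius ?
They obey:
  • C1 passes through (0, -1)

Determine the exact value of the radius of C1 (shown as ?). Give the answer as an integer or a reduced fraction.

1. [C1∋P]  r_C1² − 36 = 0  ⇒  r_C1 = 6 (r>0 drops 1)

6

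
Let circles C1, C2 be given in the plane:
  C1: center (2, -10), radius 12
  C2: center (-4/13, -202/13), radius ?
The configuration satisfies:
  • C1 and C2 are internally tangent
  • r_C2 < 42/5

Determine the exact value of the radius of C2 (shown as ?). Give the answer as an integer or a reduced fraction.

1. [int C1,C2]  r_C2² − 24r_C2 + 108 = 0  ⇒  r_C2 = 6 or 18
2. given r_C2 < 42/5: keep 6

6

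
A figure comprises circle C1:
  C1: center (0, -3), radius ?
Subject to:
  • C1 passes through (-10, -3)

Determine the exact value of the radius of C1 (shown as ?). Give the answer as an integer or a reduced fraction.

1. [C1∋P]  r_C1² − 100 = 0  ⇒  r_C1 = 10 (r>0 drops 1)

10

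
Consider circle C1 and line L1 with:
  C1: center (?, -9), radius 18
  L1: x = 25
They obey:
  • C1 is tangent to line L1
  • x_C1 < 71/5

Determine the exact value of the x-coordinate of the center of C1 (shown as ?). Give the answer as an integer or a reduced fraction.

1. [C1‖L1]  x_C1² − 50x_C1 + 301 = 0  ⇒  x_C1 = 7 or 43
2. given x_C1 < 71/5: keep 7

7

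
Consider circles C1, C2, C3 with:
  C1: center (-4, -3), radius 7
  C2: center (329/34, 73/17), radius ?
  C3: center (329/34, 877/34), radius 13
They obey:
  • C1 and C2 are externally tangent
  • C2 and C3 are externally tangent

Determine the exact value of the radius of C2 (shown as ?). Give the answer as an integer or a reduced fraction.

17/2

1. [ext C1·C2]  r_C2² + 14r_C2 − 765/4 = 0  ⇒  r_C2 = 17/2 (r>0 drops 1)
2. [ext C2·C3]  r_C2² + 26r_C2 − 1173/4 = 0  ⇒  r_C2 = 17/2 (r>0 drops 1)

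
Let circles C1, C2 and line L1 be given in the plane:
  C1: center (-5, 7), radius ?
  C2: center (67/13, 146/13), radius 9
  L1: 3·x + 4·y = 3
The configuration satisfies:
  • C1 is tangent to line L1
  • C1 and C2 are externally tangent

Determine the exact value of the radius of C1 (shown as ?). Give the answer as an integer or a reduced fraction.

1. [C1‖L1]  r_C1² − 4 = 0  ⇒  r_C1 = 2 (r>0 drops 1)
2. [ext C1·C2]  r_C1² + 18r_C1 − 40 = 0  ⇒  r_C1 = 2 (r>0 drops 1)

2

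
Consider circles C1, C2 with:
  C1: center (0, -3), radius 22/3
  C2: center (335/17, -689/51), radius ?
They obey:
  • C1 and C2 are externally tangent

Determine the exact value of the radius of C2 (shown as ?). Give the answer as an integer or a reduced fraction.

1. [ext C1·C2]  r_C2² + (44/3)r_C2 − 445 = 0  ⇒  r_C2 = 15 (r>0 drops 1)

15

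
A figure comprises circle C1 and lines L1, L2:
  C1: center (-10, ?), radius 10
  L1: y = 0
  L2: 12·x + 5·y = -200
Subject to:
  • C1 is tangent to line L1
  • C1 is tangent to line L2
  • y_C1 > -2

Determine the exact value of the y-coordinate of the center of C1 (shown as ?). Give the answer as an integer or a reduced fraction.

10

1. [C1‖L1]  y_C1² − 100 = 0  ⇒  y_C1 = -10 or 10
2. [C1‖L2]  y_C1² + 32y_C1 − 420 = 0  ⇒  y_C1 = -42 or 10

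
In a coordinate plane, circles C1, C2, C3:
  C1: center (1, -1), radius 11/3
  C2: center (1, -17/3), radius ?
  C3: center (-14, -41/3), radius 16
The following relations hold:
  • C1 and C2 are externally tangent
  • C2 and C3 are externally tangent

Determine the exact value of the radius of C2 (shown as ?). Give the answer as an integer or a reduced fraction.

1. [ext C1·C2]  r_C2² + (22/3)r_C2 − 25/3 = 0  ⇒  r_C2 = 1 (r>0 drops 1)
2. [ext C2·C3]  r_C2² + 32r_C2 − 33 = 0  ⇒  r_C2 = 1 (r>0 drops 1)

1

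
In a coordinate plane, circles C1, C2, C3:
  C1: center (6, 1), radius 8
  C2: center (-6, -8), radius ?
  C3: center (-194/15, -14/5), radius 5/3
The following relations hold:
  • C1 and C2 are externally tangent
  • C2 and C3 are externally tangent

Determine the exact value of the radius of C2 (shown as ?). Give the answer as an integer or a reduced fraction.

7

1. [ext C1·C2]  r_C2² + 16r_C2 − 161 = 0  ⇒  r_C2 = 7 (r>0 drops 1)
2. [ext C2·C3]  r_C2² + (10/3)r_C2 − 217/3 = 0  ⇒  r_C2 = 7 (r>0 drops 1)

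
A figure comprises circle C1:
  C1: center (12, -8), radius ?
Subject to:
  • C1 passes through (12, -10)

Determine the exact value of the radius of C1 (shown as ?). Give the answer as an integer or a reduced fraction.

2

1. [C1∋P]  r_C1² − 4 = 0  ⇒  r_C1 = 2 (r>0 drops 1)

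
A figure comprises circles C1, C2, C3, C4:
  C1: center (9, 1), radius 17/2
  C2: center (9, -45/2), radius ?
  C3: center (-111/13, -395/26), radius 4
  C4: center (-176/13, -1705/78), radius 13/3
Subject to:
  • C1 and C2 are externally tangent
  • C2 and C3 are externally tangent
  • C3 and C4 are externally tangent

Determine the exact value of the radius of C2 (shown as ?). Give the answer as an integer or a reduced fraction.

1. [ext C1·C2]  r_C2² + 17r_C2 − 480 = 0  ⇒  r_C2 = 15 (r>0 drops 1)
2. [ext C2·C3]  r_C2² + 8r_C2 − 345 = 0  ⇒  r_C2 = 15 (r>0 drops 1)

15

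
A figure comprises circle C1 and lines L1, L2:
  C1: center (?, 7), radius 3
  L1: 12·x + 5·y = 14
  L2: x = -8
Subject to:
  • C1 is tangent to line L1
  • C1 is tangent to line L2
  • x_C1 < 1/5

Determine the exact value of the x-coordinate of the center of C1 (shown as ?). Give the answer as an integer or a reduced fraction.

-5

1. [C1‖L1]  x_C1² + (7/2)x_C1 − 15/2 = 0  ⇒  x_C1 = -5 or 3/2
2. [C1‖L2]  x_C1² + 16x_C1 + 55 = 0  ⇒  x_C1 = -11 or -5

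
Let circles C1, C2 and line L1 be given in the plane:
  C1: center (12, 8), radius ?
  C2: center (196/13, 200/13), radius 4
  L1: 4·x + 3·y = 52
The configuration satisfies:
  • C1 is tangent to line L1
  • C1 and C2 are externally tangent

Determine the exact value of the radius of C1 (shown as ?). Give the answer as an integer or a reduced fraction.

4

1. [C1‖L1]  r_C1² − 16 = 0  ⇒  r_C1 = 4 (r>0 drops 1)
2. [ext C1·C2]  r_C1² + 8r_C1 − 48 = 0  ⇒  r_C1 = 4 (r>0 drops 1)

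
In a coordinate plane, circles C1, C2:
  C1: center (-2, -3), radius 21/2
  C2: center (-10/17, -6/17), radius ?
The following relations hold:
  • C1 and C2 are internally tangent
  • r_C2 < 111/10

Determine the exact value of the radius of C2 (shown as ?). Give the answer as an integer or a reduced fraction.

15/2

1. [int C1,C2]  r_C2² − 21r_C2 + 405/4 = 0  ⇒  r_C2 = 15/2 or 27/2
2. given r_C2 < 111/10: keep 15/2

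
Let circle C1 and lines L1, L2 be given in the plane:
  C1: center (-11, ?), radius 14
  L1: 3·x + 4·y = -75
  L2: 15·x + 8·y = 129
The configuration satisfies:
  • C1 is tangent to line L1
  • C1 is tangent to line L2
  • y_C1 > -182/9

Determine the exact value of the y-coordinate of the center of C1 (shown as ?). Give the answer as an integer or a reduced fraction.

1. [C1‖L1]  y_C1² + 21y_C1 − 196 = 0  ⇒  y_C1 = -28 or 7
2. [C1‖L2]  y_C1² − (147/2)y_C1 + 931/2 = 0  ⇒  y_C1 = 7 or 133/2

7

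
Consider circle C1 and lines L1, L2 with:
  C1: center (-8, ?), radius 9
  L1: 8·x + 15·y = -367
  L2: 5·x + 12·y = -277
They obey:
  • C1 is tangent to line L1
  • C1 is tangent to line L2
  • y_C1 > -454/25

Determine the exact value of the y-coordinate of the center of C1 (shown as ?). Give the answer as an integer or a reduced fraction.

-10

1. [C1‖L1]  y_C1² + (202/5)y_C1 + 304 = 0  ⇒  y_C1 = -152/5 or -10
2. [C1‖L2]  y_C1² + (79/2)y_C1 + 295 = 0  ⇒  y_C1 = -59/2 or -10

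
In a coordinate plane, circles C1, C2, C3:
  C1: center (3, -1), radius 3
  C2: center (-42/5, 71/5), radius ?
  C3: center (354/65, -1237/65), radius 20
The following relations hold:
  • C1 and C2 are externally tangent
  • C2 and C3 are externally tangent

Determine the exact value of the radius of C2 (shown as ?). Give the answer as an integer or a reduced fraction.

1. [ext C1·C2]  r_C2² + 6r_C2 − 352 = 0  ⇒  r_C2 = 16 (r>0 drops 1)
2. [ext C2·C3]  r_C2² + 40r_C2 − 896 = 0  ⇒  r_C2 = 16 (r>0 drops 1)

16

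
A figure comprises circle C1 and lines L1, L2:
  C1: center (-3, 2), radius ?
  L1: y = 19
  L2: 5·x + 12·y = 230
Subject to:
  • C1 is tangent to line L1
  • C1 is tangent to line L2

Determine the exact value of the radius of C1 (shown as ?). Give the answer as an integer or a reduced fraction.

1. [C1‖L1]  r_C1² − 289 = 0  ⇒  r_C1 = 17 (r>0 drops 1)
2. [C1‖L2]  r_C1² − 289 = 0  ⇒  r_C1 = 17 (r>0 drops 1)

17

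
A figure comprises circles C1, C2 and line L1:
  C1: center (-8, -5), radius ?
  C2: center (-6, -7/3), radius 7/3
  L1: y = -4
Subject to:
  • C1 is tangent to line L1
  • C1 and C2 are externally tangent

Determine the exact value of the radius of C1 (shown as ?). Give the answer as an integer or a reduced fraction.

1

1. [C1‖L1]  r_C1² − 1 = 0  ⇒  r_C1 = 1 (r>0 drops 1)
2. [ext C1·C2]  r_C1² + (14/3)r_C1 − 17/3 = 0  ⇒  r_C1 = 1 (r>0 drops 1)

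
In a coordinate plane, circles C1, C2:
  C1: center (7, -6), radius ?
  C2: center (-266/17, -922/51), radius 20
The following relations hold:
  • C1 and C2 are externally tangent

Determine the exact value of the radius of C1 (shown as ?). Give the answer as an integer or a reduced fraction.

1. [ext C1·C2]  r_C1² + 40r_C1 − 2329/9 = 0  ⇒  r_C1 = 17/3 (r>0 drops 1)

17/3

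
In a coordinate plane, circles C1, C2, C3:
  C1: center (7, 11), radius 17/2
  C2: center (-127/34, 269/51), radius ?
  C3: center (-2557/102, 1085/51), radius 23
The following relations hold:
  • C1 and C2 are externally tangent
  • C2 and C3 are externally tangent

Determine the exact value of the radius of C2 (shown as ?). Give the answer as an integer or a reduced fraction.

1. [ext C1·C2]  r_C2² + 17r_C2 − 682/9 = 0  ⇒  r_C2 = 11/3 (r>0 drops 1)
2. [ext C2·C3]  r_C2² + 46r_C2 − 1639/9 = 0  ⇒  r_C2 = 11/3 (r>0 drops 1)

11/3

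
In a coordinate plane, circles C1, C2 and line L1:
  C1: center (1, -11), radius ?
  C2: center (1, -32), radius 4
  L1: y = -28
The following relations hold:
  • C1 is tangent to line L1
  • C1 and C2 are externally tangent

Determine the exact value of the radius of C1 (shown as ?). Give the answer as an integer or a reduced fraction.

17

1. [C1‖L1]  r_C1² − 289 = 0  ⇒  r_C1 = 17 (r>0 drops 1)
2. [ext C1·C2]  r_C1² + 8r_C1 − 425 = 0  ⇒  r_C1 = 17 (r>0 drops 1)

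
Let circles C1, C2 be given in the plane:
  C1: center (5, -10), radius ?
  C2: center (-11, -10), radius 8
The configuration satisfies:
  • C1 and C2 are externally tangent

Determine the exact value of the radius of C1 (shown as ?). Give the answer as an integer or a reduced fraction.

1. [ext C1·C2]  r_C1² + 16r_C1 − 192 = 0  ⇒  r_C1 = 8 (r>0 drops 1)

8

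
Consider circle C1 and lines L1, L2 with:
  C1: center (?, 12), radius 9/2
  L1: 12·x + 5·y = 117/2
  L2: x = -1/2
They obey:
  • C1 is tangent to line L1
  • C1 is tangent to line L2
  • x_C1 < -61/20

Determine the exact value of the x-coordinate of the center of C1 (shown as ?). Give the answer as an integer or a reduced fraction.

-5

1. [C1‖L1]  x_C1² + (1/4)x_C1 − 95/4 = 0  ⇒  x_C1 = -5 or 19/4
2. [C1‖L2]  x_C1² + 1x_C1 − 20 = 0  ⇒  x_C1 = -5 or 4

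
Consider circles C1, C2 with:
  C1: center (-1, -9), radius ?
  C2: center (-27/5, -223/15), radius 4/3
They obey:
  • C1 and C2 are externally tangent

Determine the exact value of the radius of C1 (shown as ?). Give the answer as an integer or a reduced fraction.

6

1. [ext C1·C2]  r_C1² + (8/3)r_C1 − 52 = 0  ⇒  r_C1 = 6 (r>0 drops 1)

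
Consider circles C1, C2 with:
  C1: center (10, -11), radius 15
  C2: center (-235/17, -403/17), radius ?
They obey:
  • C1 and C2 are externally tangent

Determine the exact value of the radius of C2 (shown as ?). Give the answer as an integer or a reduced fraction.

1. [ext C1·C2]  r_C2² + 30r_C2 − 504 = 0  ⇒  r_C2 = 12 (r>0 drops 1)

12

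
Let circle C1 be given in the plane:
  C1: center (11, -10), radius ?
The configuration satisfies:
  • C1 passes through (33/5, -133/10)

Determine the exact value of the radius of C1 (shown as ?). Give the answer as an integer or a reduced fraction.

11/2

1. [C1∋P]  r_C1² − 121/4 = 0  ⇒  r_C1 = 11/2 (r>0 drops 1)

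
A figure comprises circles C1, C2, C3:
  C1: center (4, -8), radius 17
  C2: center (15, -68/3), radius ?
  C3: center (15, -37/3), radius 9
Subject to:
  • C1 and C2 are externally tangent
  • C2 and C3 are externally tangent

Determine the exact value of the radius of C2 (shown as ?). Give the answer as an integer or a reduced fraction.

1. [ext C1·C2]  r_C2² + 34r_C2 − 424/9 = 0  ⇒  r_C2 = 4/3 (r>0 drops 1)
2. [ext C2·C3]  r_C2² + 18r_C2 − 232/9 = 0  ⇒  r_C2 = 4/3 (r>0 drops 1)

4/3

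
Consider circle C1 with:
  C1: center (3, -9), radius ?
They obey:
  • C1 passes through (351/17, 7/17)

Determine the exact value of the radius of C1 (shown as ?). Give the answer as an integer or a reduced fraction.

20

1. [C1∋P]  r_C1² − 400 = 0  ⇒  r_C1 = 20 (r>0 drops 1)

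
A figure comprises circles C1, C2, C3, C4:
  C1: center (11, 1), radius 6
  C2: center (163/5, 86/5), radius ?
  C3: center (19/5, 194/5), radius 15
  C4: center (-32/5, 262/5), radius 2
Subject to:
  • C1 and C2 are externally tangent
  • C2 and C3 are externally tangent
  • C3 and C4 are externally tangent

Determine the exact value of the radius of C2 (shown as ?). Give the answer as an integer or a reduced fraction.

21

1. [ext C1·C2]  r_C2² + 12r_C2 − 693 = 0  ⇒  r_C2 = 21 (r>0 drops 1)
2. [ext C2·C3]  r_C2² + 30r_C2 − 1071 = 0  ⇒  r_C2 = 21 (r>0 drops 1)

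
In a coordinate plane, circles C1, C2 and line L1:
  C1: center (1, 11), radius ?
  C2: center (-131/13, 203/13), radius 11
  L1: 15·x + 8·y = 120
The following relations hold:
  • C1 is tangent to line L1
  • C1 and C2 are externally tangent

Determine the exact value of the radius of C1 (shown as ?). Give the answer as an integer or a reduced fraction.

1

1. [C1‖L1]  r_C1² − 1 = 0  ⇒  r_C1 = 1 (r>0 drops 1)
2. [ext C1·C2]  r_C1² + 22r_C1 − 23 = 0  ⇒  r_C1 = 1 (r>0 drops 1)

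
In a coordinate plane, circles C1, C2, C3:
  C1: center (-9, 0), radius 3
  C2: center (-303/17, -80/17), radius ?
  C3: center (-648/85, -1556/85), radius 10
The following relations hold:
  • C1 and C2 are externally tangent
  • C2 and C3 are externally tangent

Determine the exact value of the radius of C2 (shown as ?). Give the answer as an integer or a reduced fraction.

1. [ext C1·C2]  r_C2² + 6r_C2 − 91 = 0  ⇒  r_C2 = 7 (r>0 drops 1)
2. [ext C2·C3]  r_C2² + 20r_C2 − 189 = 0  ⇒  r_C2 = 7 (r>0 drops 1)

7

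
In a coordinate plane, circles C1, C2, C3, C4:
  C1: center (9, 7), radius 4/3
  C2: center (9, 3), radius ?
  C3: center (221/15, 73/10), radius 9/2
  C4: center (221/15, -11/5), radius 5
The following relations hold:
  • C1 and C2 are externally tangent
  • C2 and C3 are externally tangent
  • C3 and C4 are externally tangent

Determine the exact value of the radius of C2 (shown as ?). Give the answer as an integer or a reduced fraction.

1. [ext C1·C2]  r_C2² + (8/3)r_C2 − 128/9 = 0  ⇒  r_C2 = 8/3 (r>0 drops 1)
2. [ext C2·C3]  r_C2² + 9r_C2 − 280/9 = 0  ⇒  r_C2 = 8/3 (r>0 drops 1)

8/3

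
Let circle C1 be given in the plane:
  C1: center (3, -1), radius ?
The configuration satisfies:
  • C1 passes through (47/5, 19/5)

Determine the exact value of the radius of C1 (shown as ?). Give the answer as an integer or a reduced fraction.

8

1. [C1∋P]  r_C1² − 64 = 0  ⇒  r_C1 = 8 (r>0 drops 1)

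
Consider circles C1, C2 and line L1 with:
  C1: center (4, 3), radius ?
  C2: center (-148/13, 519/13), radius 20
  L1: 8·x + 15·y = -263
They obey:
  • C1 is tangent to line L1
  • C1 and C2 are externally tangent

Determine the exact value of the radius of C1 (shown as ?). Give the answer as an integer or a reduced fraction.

1. [C1‖L1]  r_C1² − 400 = 0  ⇒  r_C1 = 20 (r>0 drops 1)
2. [ext C1·C2]  r_C1² + 40r_C1 − 1200 = 0  ⇒  r_C1 = 20 (r>0 drops 1)

20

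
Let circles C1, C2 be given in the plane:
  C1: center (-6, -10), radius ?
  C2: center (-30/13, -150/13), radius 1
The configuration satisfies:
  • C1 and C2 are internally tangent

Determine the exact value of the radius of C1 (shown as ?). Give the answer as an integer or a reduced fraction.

1. [int C1,C2]  r_C1² − 2r_C1 − 15 = 0  ⇒  r_C1 = 5 (r>0 drops 1)

5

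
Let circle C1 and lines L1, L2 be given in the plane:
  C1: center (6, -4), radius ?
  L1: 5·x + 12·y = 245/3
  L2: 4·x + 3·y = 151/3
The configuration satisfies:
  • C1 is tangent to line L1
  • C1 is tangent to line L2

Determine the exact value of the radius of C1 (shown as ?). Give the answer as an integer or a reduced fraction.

23/3

1. [C1‖L1]  r_C1² − 529/9 = 0  ⇒  r_C1 = 23/3 (r>0 drops 1)
2. [C1‖L2]  r_C1² − 529/9 = 0  ⇒  r_C1 = 23/3 (r>0 drops 1)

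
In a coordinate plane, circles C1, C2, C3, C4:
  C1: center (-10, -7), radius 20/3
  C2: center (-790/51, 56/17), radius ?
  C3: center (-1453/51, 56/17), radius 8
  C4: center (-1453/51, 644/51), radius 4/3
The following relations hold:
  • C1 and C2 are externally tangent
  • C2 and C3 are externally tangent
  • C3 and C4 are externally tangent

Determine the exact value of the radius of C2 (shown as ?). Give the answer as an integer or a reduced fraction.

1. [ext C1·C2]  r_C2² + (40/3)r_C2 − 275/3 = 0  ⇒  r_C2 = 5 (r>0 drops 1)
2. [ext C2·C3]  r_C2² + 16r_C2 − 105 = 0  ⇒  r_C2 = 5 (r>0 drops 1)

5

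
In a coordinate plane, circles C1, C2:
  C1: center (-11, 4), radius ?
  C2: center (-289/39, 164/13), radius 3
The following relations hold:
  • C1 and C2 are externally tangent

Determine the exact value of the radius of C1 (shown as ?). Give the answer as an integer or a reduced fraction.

19/3

1. [ext C1·C2]  r_C1² + 6r_C1 − 703/9 = 0  ⇒  r_C1 = 19/3 (r>0 drops 1)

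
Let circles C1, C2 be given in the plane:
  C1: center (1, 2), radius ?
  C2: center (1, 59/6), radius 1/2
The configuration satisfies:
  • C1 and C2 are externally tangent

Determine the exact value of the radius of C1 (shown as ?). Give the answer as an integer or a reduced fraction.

1. [ext C1·C2]  r_C1² + 1r_C1 − 550/9 = 0  ⇒  r_C1 = 22/3 (r>0 drops 1)

22/3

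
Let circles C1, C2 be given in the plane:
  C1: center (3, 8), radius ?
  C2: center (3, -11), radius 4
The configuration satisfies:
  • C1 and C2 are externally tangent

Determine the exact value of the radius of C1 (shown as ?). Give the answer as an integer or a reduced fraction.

1. [ext C1·C2]  r_C1² + 8r_C1 − 345 = 0  ⇒  r_C1 = 15 (r>0 drops 1)

15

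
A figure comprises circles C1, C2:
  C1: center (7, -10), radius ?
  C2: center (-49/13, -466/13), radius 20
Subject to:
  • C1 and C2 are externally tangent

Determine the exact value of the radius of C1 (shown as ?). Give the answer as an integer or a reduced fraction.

8

1. [ext C1·C2]  r_C1² + 40r_C1 − 384 = 0  ⇒  r_C1 = 8 (r>0 drops 1)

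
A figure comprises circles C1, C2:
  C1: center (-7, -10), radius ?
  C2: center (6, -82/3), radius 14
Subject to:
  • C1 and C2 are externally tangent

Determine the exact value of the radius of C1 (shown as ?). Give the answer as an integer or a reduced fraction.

23/3

1. [ext C1·C2]  r_C1² + 28r_C1 − 2461/9 = 0  ⇒  r_C1 = 23/3 (r>0 drops 1)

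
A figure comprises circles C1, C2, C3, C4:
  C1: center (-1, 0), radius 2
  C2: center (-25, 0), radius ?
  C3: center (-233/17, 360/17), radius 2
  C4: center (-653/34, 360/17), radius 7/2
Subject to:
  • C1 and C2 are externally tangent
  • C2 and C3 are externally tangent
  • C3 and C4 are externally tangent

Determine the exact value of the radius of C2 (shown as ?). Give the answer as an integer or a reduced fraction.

1. [ext C1·C2]  r_C2² + 4r_C2 − 572 = 0  ⇒  r_C2 = 22 (r>0 drops 1)
2. [ext C2·C3]  r_C2² + 4r_C2 − 572 = 0  ⇒  r_C2 = 22 (r>0 drops 1)

22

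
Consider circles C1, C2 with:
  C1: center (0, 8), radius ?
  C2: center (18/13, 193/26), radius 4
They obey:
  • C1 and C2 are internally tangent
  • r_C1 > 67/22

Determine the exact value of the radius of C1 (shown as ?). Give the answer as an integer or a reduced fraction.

11/2

1. [int C1,C2]  r_C1² − 8r_C1 + 55/4 = 0  ⇒  r_C1 = 5/2 or 11/2
2. given r_C1 > 67/22: keep 11/2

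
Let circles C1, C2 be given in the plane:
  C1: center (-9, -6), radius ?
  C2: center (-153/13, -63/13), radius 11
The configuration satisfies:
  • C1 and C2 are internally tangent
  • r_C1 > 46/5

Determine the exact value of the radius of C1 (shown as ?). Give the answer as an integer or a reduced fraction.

1. [int C1,C2]  r_C1² − 22r_C1 + 112 = 0  ⇒  r_C1 = 8 or 14
2. given r_C1 > 46/5: keep 14

14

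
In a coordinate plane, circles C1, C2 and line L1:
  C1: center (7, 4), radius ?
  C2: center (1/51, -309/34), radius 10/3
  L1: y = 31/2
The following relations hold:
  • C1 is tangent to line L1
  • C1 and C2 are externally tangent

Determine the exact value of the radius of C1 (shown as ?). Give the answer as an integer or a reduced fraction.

23/2

1. [C1‖L1]  r_C1² − 529/4 = 0  ⇒  r_C1 = 23/2 (r>0 drops 1)
2. [ext C1·C2]  r_C1² + (20/3)r_C1 − 2507/12 = 0  ⇒  r_C1 = 23/2 (r>0 drops 1)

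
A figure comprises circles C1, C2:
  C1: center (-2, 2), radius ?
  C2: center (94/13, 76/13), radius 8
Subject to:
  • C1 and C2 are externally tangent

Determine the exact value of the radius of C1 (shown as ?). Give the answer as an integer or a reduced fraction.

1. [ext C1·C2]  r_C1² + 16r_C1 − 36 = 0  ⇒  r_C1 = 2 (r>0 drops 1)

2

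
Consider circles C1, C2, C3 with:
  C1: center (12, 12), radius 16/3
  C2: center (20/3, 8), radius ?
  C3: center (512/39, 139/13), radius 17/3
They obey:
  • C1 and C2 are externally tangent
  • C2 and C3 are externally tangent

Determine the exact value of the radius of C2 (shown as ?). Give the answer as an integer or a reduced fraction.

4/3

1. [ext C1·C2]  r_C2² + (32/3)r_C2 − 16 = 0  ⇒  r_C2 = 4/3 (r>0 drops 1)
2. [ext C2·C3]  r_C2² + (34/3)r_C2 − 152/9 = 0  ⇒  r_C2 = 4/3 (r>0 drops 1)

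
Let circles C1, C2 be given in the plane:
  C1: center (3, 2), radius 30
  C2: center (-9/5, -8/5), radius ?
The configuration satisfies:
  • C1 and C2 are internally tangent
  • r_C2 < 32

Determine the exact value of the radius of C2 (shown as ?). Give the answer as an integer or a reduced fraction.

1. [int C1,C2]  r_C2² − 60r_C2 + 864 = 0  ⇒  r_C2 = 24 or 36
2. given r_C2 < 32: keep 24

24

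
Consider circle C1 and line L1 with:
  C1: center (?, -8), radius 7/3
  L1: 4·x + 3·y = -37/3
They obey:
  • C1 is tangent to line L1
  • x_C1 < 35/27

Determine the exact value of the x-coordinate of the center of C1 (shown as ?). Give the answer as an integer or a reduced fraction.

0

1. [C1‖L1]  x_C1² − (35/6)x_C1 = 0  ⇒  x_C1 = 0 or 35/6
2. given x_C1 < 35/27: keep 0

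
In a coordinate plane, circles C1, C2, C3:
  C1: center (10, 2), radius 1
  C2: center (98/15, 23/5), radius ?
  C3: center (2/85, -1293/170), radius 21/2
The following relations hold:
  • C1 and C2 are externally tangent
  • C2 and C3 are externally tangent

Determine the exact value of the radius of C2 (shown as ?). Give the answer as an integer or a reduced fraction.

1. [ext C1·C2]  r_C2² + 2r_C2 − 160/9 = 0  ⇒  r_C2 = 10/3 (r>0 drops 1)
2. [ext C2·C3]  r_C2² + 21r_C2 − 730/9 = 0  ⇒  r_C2 = 10/3 (r>0 drops 1)

10/3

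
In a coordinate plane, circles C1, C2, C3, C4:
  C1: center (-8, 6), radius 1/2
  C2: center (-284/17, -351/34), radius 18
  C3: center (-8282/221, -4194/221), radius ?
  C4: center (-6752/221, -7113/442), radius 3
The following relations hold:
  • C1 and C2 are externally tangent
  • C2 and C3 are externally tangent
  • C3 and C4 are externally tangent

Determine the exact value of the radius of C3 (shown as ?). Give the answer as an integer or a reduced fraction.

1. [ext C2·C3]  r_C3² + 36r_C3 − 729/4 = 0  ⇒  r_C3 = 9/2 (r>0 drops 1)
2. [ext C3·C4]  r_C3² + 6r_C3 − 189/4 = 0  ⇒  r_C3 = 9/2 (r>0 drops 1)

9/2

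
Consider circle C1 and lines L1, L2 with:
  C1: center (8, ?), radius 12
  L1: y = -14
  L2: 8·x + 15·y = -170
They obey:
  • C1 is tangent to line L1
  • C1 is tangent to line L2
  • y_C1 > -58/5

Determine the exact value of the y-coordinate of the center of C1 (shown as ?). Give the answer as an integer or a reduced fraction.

1. [C1‖L1]  y_C1² + 28y_C1 + 52 = 0  ⇒  y_C1 = -26 or -2
2. [C1‖L2]  y_C1² + (156/5)y_C1 + 292/5 = 0  ⇒  y_C1 = -146/5 or -2

-2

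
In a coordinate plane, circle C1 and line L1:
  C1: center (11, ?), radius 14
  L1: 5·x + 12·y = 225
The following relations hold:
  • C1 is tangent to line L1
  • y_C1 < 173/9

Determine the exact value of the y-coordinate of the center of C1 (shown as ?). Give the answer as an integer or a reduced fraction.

-1

1. [C1‖L1]  y_C1² − (85/3)y_C1 − 88/3 = 0  ⇒  y_C1 = -1 or 88/3
2. given y_C1 < 173/9: keep -1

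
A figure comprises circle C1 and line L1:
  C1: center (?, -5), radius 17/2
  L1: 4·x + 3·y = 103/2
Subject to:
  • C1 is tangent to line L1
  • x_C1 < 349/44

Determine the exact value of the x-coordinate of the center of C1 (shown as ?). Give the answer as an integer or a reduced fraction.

1. [C1‖L1]  x_C1² − (133/4)x_C1 + 327/2 = 0  ⇒  x_C1 = 6 or 109/4
2. given x_C1 < 349/44: keep 6

6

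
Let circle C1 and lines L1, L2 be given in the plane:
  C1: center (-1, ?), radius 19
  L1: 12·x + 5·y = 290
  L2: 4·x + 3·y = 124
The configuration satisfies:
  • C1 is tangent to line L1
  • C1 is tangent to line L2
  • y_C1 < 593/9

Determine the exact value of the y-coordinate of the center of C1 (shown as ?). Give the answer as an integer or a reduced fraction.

11

1. [C1‖L1]  y_C1² − (604/5)y_C1 + 6039/5 = 0  ⇒  y_C1 = 11 or 549/5
2. [C1‖L2]  y_C1² − (256/3)y_C1 + 2453/3 = 0  ⇒  y_C1 = 11 or 223/3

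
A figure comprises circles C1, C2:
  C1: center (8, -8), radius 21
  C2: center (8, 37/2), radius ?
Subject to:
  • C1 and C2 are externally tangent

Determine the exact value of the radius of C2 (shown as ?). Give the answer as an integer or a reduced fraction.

11/2

1. [ext C1·C2]  r_C2² + 42r_C2 − 1045/4 = 0  ⇒  r_C2 = 11/2 (r>0 drops 1)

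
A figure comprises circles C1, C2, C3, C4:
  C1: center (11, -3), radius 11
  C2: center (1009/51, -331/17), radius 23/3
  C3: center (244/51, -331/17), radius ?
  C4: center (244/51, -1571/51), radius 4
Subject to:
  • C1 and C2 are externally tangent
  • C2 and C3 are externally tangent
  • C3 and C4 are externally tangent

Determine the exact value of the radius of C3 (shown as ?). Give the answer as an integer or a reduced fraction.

22/3

1. [ext C2·C3]  r_C3² + (46/3)r_C3 − 1496/9 = 0  ⇒  r_C3 = 22/3 (r>0 drops 1)
2. [ext C3·C4]  r_C3² + 8r_C3 − 1012/9 = 0  ⇒  r_C3 = 22/3 (r>0 drops 1)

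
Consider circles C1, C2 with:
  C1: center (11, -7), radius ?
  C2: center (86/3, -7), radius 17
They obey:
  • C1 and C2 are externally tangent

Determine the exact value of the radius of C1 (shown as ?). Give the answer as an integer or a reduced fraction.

2/3

1. [ext C1·C2]  r_C1² + 34r_C1 − 208/9 = 0  ⇒  r_C1 = 2/3 (r>0 drops 1)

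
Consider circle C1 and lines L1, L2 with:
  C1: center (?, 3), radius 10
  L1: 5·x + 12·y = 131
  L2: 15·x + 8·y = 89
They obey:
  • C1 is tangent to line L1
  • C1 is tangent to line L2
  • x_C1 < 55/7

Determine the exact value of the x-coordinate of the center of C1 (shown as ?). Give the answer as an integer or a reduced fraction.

-7

1. [C1‖L1]  x_C1² − 38x_C1 − 315 = 0  ⇒  x_C1 = -7 or 45
2. [C1‖L2]  x_C1² − (26/3)x_C1 − 329/3 = 0  ⇒  x_C1 = -7 or 47/3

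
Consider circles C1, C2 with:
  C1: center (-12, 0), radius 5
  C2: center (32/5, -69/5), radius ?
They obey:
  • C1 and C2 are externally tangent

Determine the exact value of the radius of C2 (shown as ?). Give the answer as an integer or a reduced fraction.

1. [ext C1·C2]  r_C2² + 10r_C2 − 504 = 0  ⇒  r_C2 = 18 (r>0 drops 1)

18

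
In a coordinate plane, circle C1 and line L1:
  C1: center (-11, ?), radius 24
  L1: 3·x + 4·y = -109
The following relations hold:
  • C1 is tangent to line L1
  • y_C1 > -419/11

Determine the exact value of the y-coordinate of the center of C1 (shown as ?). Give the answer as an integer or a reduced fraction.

1. [C1‖L1]  y_C1² + 38y_C1 − 539 = 0  ⇒  y_C1 = -49 or 11
2. given y_C1 > -419/11: keep 11

11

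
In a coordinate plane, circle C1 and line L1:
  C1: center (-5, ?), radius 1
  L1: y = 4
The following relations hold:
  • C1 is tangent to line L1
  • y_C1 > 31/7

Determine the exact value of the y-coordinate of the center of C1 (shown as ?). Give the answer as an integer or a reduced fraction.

1. [C1‖L1]  y_C1² − 8y_C1 + 15 = 0  ⇒  y_C1 = 3 or 5
2. given y_C1 > 31/7: keep 5

5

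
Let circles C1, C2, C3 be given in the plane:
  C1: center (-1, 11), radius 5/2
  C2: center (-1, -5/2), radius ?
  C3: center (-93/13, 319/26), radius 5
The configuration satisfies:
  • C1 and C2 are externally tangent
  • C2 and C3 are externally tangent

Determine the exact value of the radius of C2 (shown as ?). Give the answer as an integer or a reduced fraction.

1. [ext C1·C2]  r_C2² + 5r_C2 − 176 = 0  ⇒  r_C2 = 11 (r>0 drops 1)
2. [ext C2·C3]  r_C2² + 10r_C2 − 231 = 0  ⇒  r_C2 = 11 (r>0 drops 1)

11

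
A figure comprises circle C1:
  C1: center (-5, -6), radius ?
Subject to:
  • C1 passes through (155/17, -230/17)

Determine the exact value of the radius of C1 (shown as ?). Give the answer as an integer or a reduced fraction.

1. [C1∋P]  r_C1² − 256 = 0  ⇒  r_C1 = 16 (r>0 drops 1)

16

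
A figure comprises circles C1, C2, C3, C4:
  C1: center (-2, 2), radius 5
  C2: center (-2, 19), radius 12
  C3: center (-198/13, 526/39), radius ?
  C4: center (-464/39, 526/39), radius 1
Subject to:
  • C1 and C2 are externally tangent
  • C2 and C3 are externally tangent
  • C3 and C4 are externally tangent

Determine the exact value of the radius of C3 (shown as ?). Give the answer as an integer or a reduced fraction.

1. [ext C2·C3]  r_C3² + 24r_C3 − 553/9 = 0  ⇒  r_C3 = 7/3 (r>0 drops 1)
2. [ext C3·C4]  r_C3² + 2r_C3 − 91/9 = 0  ⇒  r_C3 = 7/3 (r>0 drops 1)

7/3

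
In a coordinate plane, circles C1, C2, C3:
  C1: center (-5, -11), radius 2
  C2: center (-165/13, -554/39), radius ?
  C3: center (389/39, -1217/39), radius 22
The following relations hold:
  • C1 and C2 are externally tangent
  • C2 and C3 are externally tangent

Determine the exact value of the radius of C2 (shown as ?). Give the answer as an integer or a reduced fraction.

1. [ext C1·C2]  r_C2² + 4r_C2 − 589/9 = 0  ⇒  r_C2 = 19/3 (r>0 drops 1)
2. [ext C2·C3]  r_C2² + 44r_C2 − 2869/9 = 0  ⇒  r_C2 = 19/3 (r>0 drops 1)

19/3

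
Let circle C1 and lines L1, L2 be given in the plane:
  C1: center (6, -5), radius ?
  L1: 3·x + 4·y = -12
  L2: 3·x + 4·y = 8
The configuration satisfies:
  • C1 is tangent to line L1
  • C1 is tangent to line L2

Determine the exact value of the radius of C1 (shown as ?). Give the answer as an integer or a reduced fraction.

1. [C1‖L1]  r_C1² − 4 = 0  ⇒  r_C1 = 2 (r>0 drops 1)
2. [C1‖L2]  r_C1² − 4 = 0  ⇒  r_C1 = 2 (r>0 drops 1)

2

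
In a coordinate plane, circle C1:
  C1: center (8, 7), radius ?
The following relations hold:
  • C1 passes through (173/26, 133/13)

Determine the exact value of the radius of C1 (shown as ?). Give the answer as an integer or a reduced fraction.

1. [C1∋P]  r_C1² − 49/4 = 0  ⇒  r_C1 = 7/2 (r>0 drops 1)

7/2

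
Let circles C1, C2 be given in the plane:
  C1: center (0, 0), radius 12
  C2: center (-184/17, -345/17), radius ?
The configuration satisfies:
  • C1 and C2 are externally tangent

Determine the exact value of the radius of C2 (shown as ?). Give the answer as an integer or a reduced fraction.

11

1. [ext C1·C2]  r_C2² + 24r_C2 − 385 = 0  ⇒  r_C2 = 11 (r>0 drops 1)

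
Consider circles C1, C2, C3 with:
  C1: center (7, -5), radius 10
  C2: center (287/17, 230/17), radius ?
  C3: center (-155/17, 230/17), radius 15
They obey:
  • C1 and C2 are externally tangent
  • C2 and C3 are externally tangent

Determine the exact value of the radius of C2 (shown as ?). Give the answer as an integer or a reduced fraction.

11

1. [ext C1·C2]  r_C2² + 20r_C2 − 341 = 0  ⇒  r_C2 = 11 (r>0 drops 1)
2. [ext C2·C3]  r_C2² + 30r_C2 − 451 = 0  ⇒  r_C2 = 11 (r>0 drops 1)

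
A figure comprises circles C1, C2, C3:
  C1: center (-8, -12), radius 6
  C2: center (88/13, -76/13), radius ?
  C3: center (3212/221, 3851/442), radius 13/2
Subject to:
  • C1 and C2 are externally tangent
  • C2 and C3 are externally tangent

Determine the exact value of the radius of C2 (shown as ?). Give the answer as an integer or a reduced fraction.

10

1. [ext C1·C2]  r_C2² + 12r_C2 − 220 = 0  ⇒  r_C2 = 10 (r>0 drops 1)
2. [ext C2·C3]  r_C2² + 13r_C2 − 230 = 0  ⇒  r_C2 = 10 (r>0 drops 1)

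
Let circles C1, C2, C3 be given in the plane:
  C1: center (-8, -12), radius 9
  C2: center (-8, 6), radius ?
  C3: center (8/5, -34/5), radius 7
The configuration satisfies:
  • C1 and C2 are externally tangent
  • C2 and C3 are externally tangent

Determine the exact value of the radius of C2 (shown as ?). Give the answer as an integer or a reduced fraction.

1. [ext C1·C2]  r_C2² + 18r_C2 − 243 = 0  ⇒  r_C2 = 9 (r>0 drops 1)
2. [ext C2·C3]  r_C2² + 14r_C2 − 207 = 0  ⇒  r_C2 = 9 (r>0 drops 1)

9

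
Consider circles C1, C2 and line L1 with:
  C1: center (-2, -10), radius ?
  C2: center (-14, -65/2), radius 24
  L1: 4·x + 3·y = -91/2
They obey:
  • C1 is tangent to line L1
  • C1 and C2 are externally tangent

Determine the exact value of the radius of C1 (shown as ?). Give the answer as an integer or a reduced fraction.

3/2

1. [C1‖L1]  r_C1² − 9/4 = 0  ⇒  r_C1 = 3/2 (r>0 drops 1)
2. [ext C1·C2]  r_C1² + 48r_C1 − 297/4 = 0  ⇒  r_C1 = 3/2 (r>0 drops 1)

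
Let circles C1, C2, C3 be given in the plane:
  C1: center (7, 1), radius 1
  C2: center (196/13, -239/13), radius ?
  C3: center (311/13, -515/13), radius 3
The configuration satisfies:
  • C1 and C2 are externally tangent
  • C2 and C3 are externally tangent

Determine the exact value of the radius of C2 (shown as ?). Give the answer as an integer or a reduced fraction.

20

1. [ext C1·C2]  r_C2² + 2r_C2 − 440 = 0  ⇒  r_C2 = 20 (r>0 drops 1)
2. [ext C2·C3]  r_C2² + 6r_C2 − 520 = 0  ⇒  r_C2 = 20 (r>0 drops 1)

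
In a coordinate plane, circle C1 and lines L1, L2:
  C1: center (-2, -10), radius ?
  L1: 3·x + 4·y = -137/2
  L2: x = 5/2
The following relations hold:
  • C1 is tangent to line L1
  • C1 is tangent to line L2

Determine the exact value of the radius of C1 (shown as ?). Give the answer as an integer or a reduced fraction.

9/2

1. [C1‖L1]  r_C1² − 81/4 = 0  ⇒  r_C1 = 9/2 (r>0 drops 1)
2. [C1‖L2]  r_C1² − 81/4 = 0  ⇒  r_C1 = 9/2 (r>0 drops 1)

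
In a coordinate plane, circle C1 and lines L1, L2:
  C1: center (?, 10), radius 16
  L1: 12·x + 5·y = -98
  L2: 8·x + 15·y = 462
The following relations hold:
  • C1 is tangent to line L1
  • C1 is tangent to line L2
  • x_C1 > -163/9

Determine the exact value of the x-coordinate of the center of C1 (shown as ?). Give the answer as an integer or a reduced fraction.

5

1. [C1‖L1]  x_C1² + (74/3)x_C1 − 445/3 = 0  ⇒  x_C1 = -89/3 or 5
2. [C1‖L2]  x_C1² − 78x_C1 + 365 = 0  ⇒  x_C1 = 5 or 73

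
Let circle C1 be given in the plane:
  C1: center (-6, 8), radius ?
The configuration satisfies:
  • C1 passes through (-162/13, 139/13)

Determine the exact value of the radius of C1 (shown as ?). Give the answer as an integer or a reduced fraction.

7

1. [C1∋P]  r_C1² − 49 = 0  ⇒  r_C1 = 7 (r>0 drops 1)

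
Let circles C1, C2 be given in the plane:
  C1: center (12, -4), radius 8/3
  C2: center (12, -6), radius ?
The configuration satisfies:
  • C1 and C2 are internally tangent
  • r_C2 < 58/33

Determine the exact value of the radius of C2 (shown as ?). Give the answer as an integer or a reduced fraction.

2/3

1. [int C1,C2]  r_C2² − (16/3)r_C2 + 28/9 = 0  ⇒  r_C2 = 2/3 or 14/3
2. given r_C2 < 58/33: keep 2/3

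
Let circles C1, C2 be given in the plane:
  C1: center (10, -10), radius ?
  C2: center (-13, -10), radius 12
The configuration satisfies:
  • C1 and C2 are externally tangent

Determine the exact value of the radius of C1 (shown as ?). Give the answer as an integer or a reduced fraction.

11

1. [ext C1·C2]  r_C1² + 24r_C1 − 385 = 0  ⇒  r_C1 = 11 (r>0 drops 1)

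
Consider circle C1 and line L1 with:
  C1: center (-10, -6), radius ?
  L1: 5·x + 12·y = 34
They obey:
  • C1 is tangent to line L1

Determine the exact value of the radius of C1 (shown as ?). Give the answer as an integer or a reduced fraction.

1. [C1‖L1]  r_C1² − 144 = 0  ⇒  r_C1 = 12 (r>0 drops 1)

12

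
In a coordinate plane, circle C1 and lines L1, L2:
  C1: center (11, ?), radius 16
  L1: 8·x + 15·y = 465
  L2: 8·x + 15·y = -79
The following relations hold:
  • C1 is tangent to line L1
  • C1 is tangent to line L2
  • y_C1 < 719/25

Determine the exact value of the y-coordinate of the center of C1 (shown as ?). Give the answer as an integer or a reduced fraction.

1. [C1‖L1]  y_C1² − (754/15)y_C1 + 4543/15 = 0  ⇒  y_C1 = 7 or 649/15
2. [C1‖L2]  y_C1² + (334/15)y_C1 − 3073/15 = 0  ⇒  y_C1 = -439/15 or 7

7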